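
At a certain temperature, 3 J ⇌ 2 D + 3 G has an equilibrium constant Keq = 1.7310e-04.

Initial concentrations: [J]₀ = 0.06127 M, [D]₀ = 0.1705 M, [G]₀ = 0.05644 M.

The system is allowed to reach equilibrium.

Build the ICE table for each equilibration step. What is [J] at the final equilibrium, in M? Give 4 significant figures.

[J]_eq = 0.09801 M

Q₀ = 0.02272 vs Keq = 1.7310e-04 ⇒ Q>K, reverse
Step 1:
                    J           D           G
  I           0.06127      0.1705     0.05644
  C           0.03674    -0.02449    -0.03674
  E           0.09801       0.146      0.0197
  solve Keq expr → x = -0.01225; check Q = 1.7310e-04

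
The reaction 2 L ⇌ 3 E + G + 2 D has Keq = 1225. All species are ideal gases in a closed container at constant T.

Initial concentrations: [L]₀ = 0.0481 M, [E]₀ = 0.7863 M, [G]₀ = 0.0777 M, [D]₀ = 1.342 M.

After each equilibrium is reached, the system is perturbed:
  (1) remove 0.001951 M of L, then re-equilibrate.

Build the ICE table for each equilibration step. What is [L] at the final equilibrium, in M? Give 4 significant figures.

Q₀ = 29.4 vs Keq = 1225 ⇒ Q<K, forward
Step 1:
                   L          E          G          D
  I           0.0481     0.7863     0.0777      1.342
  C         -0.03857    0.05786    0.01929    0.03857
  E         0.009528     0.8442    0.09699      1.381
  solve Keq expr → x = 0.01929; check Q = 1225
Then remove 0.001951 M of L.
Step 2:
                   L          E          G          D
  I         0.007577     0.8442    0.09699      1.381
  C         0.001846  -0.002769 -9.2315e-04  -0.001846
  E         0.009423     0.8414    0.09606      1.379
  solve Keq expr → x = -9.2315e-04; check Q = 1225

[L]_eq = 0.009423 M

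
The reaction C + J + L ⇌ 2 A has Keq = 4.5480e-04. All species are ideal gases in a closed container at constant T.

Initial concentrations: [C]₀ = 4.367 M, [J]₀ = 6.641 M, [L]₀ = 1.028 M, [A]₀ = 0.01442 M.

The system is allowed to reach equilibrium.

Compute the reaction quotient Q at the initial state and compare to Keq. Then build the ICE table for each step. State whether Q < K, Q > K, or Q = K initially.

Q₀ = 6.9746e-06; Q < K (proceeds forward)

Q₀ = 6.9746e-06 vs Keq = 4.5480e-04 ⇒ Q<K, forward
Step 1:
                   C          J          L          A
  Initial      4.367      6.641      1.028    0.01442
  Change    -0.04908   -0.04908   -0.04908    0.09815
  Equil        4.318      6.592     0.9789     0.1126
  solve Keq expr → x = 0.04908; check Q = 4.5480e-04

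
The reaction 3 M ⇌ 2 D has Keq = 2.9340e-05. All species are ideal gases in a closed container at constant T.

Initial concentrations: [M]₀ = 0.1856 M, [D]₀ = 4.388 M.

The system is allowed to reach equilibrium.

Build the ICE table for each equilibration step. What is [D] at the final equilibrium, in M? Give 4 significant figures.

[D]_eq = 0.09245 M

Q₀ = 3012 vs Keq = 2.9340e-05 ⇒ Q>K, reverse
Step 1:
                    M           D
  I            0.1856       4.388
  C             6.443      -4.296
  E             6.629     0.09245
  solve Keq expr → x = -2.148; check Q = 2.9340e-05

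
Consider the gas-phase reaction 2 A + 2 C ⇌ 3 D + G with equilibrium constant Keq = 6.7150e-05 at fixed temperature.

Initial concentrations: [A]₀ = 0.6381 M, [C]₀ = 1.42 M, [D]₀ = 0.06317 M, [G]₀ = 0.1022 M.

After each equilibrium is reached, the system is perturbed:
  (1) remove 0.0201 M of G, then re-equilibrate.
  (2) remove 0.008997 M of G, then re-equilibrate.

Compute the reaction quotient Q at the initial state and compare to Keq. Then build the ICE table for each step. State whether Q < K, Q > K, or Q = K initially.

Q₀ = 3.1378e-05; Q < K (proceeds forward)

Q₀ = 3.1378e-05 vs Keq = 6.7150e-05 ⇒ Q<K, forward
Step 1:
                   A          C          D          G
  I           0.6381       1.42    0.06317     0.1022
  C         -0.01042   -0.01042    0.01563   0.005211
  E           0.6277       1.41     0.0788     0.1074
  solve Keq expr → x = 0.005211; check Q = 6.7150e-05
Then remove 0.0201 M of G.
Step 2:
                   A          C          D          G
  I           0.6277       1.41     0.0788    0.08731
  C        -0.003151  -0.003151   0.004727   0.001576
  E           0.6245      1.406    0.08353    0.08889
  solve Keq expr → x = 0.001576; check Q = 6.7150e-05
Then remove 0.008997 M of G.
Step 3:
                   A          C          D          G
  I           0.6245      1.406    0.08353    0.07989
  C        -0.001669  -0.001669   0.002504 8.3454e-04
  E           0.6229      1.405    0.08603    0.08072
  solve Keq expr → x = 8.3454e-04; check Q = 6.7150e-05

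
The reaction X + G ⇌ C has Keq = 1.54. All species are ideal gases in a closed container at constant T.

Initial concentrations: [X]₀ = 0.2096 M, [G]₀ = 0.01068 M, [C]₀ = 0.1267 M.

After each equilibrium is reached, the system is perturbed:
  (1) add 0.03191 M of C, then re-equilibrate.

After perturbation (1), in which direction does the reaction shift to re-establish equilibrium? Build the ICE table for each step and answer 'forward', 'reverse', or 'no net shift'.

Q₀ = 56.6 vs Keq = 1.54 ⇒ Q>K, reverse
Step 1:
                    X           G           C
  Initial      0.2096     0.01068      0.1267
  Change      0.08393     0.08393    -0.08393
  Equil        0.2935     0.09461     0.04277
  solve Keq expr → x = -0.08393; check Q = 1.54
Then add 0.03191 M of C.
Step 2:
                    X           G           C
  Initial      0.2935     0.09461     0.07468
  Change       0.0196      0.0196     -0.0196
  Equil        0.3131      0.1142     0.05508
  solve Keq expr → x = -0.0196; check Q = 1.54

Direction: reverse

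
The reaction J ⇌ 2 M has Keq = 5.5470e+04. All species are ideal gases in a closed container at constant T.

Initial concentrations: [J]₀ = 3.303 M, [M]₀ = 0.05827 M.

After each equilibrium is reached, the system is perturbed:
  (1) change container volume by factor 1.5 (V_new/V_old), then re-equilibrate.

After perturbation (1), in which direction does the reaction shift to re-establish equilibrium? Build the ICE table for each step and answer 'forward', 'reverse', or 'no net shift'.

Q₀ = 0.001028 vs Keq = 5.5470e+04 ⇒ Q<K, forward
Step 1:
                  J         M
  init        3.303   0.05827
  Δ          -3.302     6.604
  eq      8.0027e-04     6.663
  solve Keq expr → x = 3.302; check Q = 5.5470e+04
Then change container volume by factor 1.5 (V_new/V_old).
Step 2:
                  J         M
  init    5.3352e-04     4.442
  Δ       -1.7778e-04 3.5556e-04
  eq      3.5573e-04     4.442
  solve Keq expr → x = 1.7778e-04; check Q = 5.5470e+04

Direction: forward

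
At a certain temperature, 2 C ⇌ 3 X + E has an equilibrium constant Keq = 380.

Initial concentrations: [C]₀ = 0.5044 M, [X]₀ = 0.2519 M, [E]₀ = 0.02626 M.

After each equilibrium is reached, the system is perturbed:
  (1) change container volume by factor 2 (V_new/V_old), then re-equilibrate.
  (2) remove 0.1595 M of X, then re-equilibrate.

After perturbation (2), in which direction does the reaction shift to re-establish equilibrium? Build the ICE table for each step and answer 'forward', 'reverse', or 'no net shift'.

Q₀ = 0.00165 vs Keq = 380 ⇒ Q<K, forward
Step 1:
                    C           X           E
  Initial      0.5044      0.2519     0.02626
  Change      -0.4791      0.7187      0.2396
  Equil       0.02529      0.9706      0.2658
  solve Keq expr → x = 0.2396; check Q = 380
Then change container volume by factor 2 (V_new/V_old).
Step 2:
                    C           X           E
  Initial     0.01264      0.4853      0.1329
  Change     -0.00607    0.009105    0.003035
  Equil      0.006575      0.4944      0.1359
  solve Keq expr → x = 0.003035; check Q = 380
Then remove 0.1595 M of X.
Step 3:
                    C           X           E
  Initial    0.006575      0.3349      0.1359
  Change     -0.00282    0.004231     0.00141
  Equil      0.003755      0.3391      0.1374
  solve Keq expr → x = 0.00141; check Q = 380

Direction: forward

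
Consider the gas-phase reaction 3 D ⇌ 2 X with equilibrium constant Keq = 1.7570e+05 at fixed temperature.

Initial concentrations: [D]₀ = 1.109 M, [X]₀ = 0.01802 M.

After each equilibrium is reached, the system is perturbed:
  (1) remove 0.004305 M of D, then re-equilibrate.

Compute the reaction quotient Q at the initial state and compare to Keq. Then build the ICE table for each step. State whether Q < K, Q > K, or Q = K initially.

Q₀ = 2.3808e-04 vs Keq = 1.7570e+05 ⇒ Q<K, forward
Step 1:
                   D          X
  init         1.109    0.01802
  Δ           -1.094     0.7295
  eq         0.01471     0.7475
  solve Keq expr → x = 0.3648; check Q = 1.7570e+05
Then remove 0.004305 M of D.
Step 2:
                   D          X
  init        0.0104     0.7475
  Δ         0.004268  -0.002845
  eq         0.01467     0.7447
  solve Keq expr → x = -0.001423; check Q = 1.7570e+05

Q₀ = 2.3808e-04; Q < K (proceeds forward)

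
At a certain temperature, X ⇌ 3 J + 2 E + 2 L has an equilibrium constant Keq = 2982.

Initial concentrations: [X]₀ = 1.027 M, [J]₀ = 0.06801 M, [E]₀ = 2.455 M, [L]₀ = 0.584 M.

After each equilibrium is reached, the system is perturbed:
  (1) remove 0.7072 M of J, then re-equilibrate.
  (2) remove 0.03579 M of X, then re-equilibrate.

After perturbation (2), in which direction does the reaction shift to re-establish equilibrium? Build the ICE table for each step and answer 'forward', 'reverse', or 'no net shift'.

Q₀ = 6.2962e-04 vs Keq = 2982 ⇒ Q<K, forward
Step 1:
                   X          J          E          L
  init         1.027    0.06801      2.455      0.584
  Δ          -0.7477      2.243      1.495      1.495
  eq          0.2793      2.311       3.95      2.079
  solve Keq expr → x = 0.7477; check Q = 2982
Then remove 0.7072 M of J.
Step 2:
                   X          J          E          L
  init        0.2793      1.604       3.95      2.079
  Δ         -0.08883     0.2665     0.1777     0.1777
  eq          0.1905       1.87      4.128      2.257
  solve Keq expr → x = 0.08883; check Q = 2982
Then remove 0.03579 M of X.
Step 3:
                   X          J          E          L
  init        0.1547       1.87      4.128      2.257
  Δ          0.01509   -0.04526   -0.03017   -0.03017
  eq          0.1698      1.825      4.098      2.227
  solve Keq expr → x = -0.01509; check Q = 2982

Direction: reverse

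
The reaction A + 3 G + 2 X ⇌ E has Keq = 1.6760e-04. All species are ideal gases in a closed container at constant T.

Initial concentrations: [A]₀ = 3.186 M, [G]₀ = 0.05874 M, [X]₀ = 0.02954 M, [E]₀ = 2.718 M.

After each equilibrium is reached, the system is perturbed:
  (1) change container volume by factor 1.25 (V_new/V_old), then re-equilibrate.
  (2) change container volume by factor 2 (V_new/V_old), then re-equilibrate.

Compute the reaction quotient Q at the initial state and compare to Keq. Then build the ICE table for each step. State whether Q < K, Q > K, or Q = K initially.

Q₀ = 4.8237e+06 vs Keq = 1.6760e-04 ⇒ Q>K, reverse
Step 1:
                    A           G           X           E
  Initial       3.186     0.05874     0.02954       2.718
  Change        1.637        4.91       3.273      -1.637
  Equil         4.823       4.969       3.303       1.081
  solve Keq expr → x = -1.637; check Q = 1.6760e-04
Then change container volume by factor 1.25 (V_new/V_old).
Step 2:
                    A           G           X           E
  Initial       3.858       3.975       2.642      0.8651
  Change       0.2196      0.6588      0.4392     -0.2196
  Equil         4.078       4.634       3.081      0.6455
  solve Keq expr → x = -0.2196; check Q = 1.6760e-04
Then change container volume by factor 2 (V_new/V_old).
Step 3:
                    A           G           X           E
  Initial       2.039       2.317       1.541      0.3228
  Change       0.2712      0.8137      0.5425     -0.2712
  Equil          2.31        3.13       2.083     0.05154
  solve Keq expr → x = -0.2712; check Q = 1.6760e-04

Q₀ = 4.8237e+06; Q > K (proceeds reverse)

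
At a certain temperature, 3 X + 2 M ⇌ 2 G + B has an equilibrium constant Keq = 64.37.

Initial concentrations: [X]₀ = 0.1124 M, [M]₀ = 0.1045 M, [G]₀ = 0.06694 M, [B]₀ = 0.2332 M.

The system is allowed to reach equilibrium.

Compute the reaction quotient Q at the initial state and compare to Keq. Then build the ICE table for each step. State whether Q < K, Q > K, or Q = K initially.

Q₀ = 67.39 vs Keq = 64.37 ⇒ Q>K, reverse
Step 1:
                   X          M          G          B
  Initial     0.1124     0.1045    0.06694     0.2332
  Change  7.5365e-04 5.0243e-04 -5.0243e-04 -2.5122e-04
  Equil       0.1132      0.105    0.06644     0.2329
  solve Keq expr → x = -2.5122e-04; check Q = 64.37

Q₀ = 67.39; Q > K (proceeds reverse)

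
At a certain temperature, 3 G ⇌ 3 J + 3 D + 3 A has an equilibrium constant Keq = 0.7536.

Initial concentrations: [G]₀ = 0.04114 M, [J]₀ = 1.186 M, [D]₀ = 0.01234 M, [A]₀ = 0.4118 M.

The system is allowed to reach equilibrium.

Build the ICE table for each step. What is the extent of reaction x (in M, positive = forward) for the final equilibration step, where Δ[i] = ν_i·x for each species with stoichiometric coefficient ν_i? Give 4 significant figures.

x = 0.007204 M

Q₀ = 0.003144 vs Keq = 0.7536 ⇒ Q<K, forward
Step 1:
                   G          J          D          A
  Initial    0.04114      1.186    0.01234     0.4118
  Change    -0.02161    0.02161    0.02161    0.02161
  Equil      0.01953      1.208    0.03395     0.4334
  solve Keq expr → x = 0.007204; check Q = 0.7536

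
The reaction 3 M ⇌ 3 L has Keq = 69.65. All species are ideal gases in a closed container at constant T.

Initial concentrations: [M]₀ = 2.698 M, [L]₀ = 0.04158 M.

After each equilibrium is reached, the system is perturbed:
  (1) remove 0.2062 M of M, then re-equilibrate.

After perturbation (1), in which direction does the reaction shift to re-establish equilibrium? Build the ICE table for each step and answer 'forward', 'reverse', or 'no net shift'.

Q₀ = 3.6604e-06 vs Keq = 69.65 ⇒ Q<K, forward
Step 1:
                  M         L
  Initial     2.698   0.04158
  Change     -2.162     2.162
  Equil      0.5357     2.204
  solve Keq expr → x = 0.7208; check Q = 69.65
Then remove 0.2062 M of M.
Step 2:
                  M         L
  Initial    0.3295     2.204
  Change     0.1659   -0.1659
  Equil      0.4953     2.038
  solve Keq expr → x = -0.05529; check Q = 69.65

Direction: reverse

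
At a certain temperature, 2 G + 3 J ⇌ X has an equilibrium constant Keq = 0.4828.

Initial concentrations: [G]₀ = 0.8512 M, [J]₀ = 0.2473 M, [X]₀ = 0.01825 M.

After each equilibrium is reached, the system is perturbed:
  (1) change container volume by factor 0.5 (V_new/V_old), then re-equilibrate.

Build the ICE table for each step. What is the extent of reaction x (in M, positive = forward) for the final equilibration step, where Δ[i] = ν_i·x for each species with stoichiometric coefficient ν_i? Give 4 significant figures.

x = 0.05725 M

Q₀ = 1.665 vs Keq = 0.4828 ⇒ Q>K, reverse
Step 1:
                    G           J           X
  Initial      0.8512      0.2473     0.01825
  Change      0.02068     0.03101    -0.01034
  Equil        0.8719      0.2783    0.007912
  solve Keq expr → x = -0.01034; check Q = 0.4828
Then change container volume by factor 0.5 (V_new/V_old).
Step 2:
                    G           J           X
  Initial       1.744      0.5566     0.01582
  Change      -0.1145     -0.1717     0.05725
  Equil         1.629      0.3849     0.07307
  solve Keq expr → x = 0.05725; check Q = 0.4828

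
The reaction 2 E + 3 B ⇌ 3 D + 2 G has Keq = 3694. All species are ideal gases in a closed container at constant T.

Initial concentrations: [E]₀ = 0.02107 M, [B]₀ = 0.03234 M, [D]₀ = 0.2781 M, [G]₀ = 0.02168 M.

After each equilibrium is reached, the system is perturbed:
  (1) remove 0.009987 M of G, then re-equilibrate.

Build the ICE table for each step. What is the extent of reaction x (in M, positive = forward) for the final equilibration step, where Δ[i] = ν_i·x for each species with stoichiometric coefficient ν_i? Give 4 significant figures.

x = 0.001056 M

Q₀ = 673.2 vs Keq = 3694 ⇒ Q<K, forward
Step 1:
                   E          B          D          G
  Initial    0.02107    0.03234     0.2781    0.02168
  Change    -0.00468  -0.007021   0.007021    0.00468
  Equil      0.01639    0.02532     0.2851    0.02636
  solve Keq expr → x = 0.00234; check Q = 3694
Then remove 0.009987 M of G.
Step 2:
                   E          B          D          G
  Initial    0.01639    0.02532     0.2851    0.01637
  Change   -0.002111  -0.003167   0.003167   0.002111
  Equil      0.01428    0.02215     0.2883    0.01848
  solve Keq expr → x = 0.001056; check Q = 3694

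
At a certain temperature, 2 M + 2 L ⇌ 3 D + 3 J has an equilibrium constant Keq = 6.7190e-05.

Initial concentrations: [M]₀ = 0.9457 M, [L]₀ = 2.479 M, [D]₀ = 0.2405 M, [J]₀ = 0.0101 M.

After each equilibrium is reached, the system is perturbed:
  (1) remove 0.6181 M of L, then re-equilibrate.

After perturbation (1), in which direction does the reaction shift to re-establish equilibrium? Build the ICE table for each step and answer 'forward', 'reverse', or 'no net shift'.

Q₀ = 2.6077e-09 vs Keq = 6.7190e-05 ⇒ Q<K, forward
Step 1:
                  M         L         D         J
  I          0.9457     2.479    0.2405    0.0101
  C         -0.1025   -0.1025    0.1538    0.1538
  E          0.8432     2.376    0.3943    0.1639
  solve Keq expr → x = 0.05126; check Q = 6.7190e-05
Then remove 0.6181 M of L.
Step 2:
                  M         L         D         J
  I          0.8432     1.758    0.3943    0.1639
  C         0.01353   0.01353   -0.0203   -0.0203
  E          0.8567     1.772     0.374    0.1436
  solve Keq expr → x = -0.006766; check Q = 6.7190e-05

Direction: reverse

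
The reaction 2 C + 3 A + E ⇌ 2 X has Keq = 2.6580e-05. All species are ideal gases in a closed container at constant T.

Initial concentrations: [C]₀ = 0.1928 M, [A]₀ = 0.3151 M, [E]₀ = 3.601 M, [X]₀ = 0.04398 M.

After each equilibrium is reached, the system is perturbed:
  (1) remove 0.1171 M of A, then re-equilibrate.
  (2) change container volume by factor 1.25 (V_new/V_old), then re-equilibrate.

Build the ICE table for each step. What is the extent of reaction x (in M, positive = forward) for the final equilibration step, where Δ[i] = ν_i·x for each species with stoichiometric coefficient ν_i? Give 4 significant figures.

x = -4.5080e-05 M

Q₀ = 0.4619 vs Keq = 2.6580e-05 ⇒ Q>K, reverse
Step 1:
                  C         A         E         X
  Initial    0.1928    0.3151     3.601   0.04398
  Change    0.04344   0.06515   0.02172  -0.04344
  Equil      0.2362    0.3803     3.623 5.4357e-04
  solve Keq expr → x = -0.02172; check Q = 2.6580e-05
Then remove 0.1171 M of A.
Step 2:
                  C         A         E         X
  Initial    0.2362    0.2632     3.623 5.4357e-04
  Change  2.2970e-04 3.4456e-04 1.1485e-04 -2.2970e-04
  Equil      0.2365    0.2635     3.623 3.1386e-04
  solve Keq expr → x = -1.1485e-04; check Q = 2.6580e-05
Then change container volume by factor 1.25 (V_new/V_old).
Step 3:
                  C         A         E         X
  Initial    0.1892    0.2108     2.898 2.5109e-04
  Change  9.0160e-05 1.3524e-04 4.5080e-05 -9.0160e-05
  Equil      0.1893    0.2109     2.898 1.6093e-04
  solve Keq expr → x = -4.5080e-05; check Q = 2.6580e-05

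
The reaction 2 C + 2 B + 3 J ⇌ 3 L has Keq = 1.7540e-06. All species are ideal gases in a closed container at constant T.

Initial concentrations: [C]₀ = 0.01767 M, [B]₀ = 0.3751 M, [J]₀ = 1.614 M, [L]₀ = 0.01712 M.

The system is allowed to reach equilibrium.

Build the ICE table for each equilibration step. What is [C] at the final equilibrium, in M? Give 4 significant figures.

Q₀ = 0.02717 vs Keq = 1.7540e-06 ⇒ Q>K, reverse
Step 1:
                    C           B           J           L
  I           0.01767      0.3751       1.614     0.01712
  C           0.01077     0.01077     0.01615    -0.01615
  E           0.02844      0.3859        1.63  9.7075e-04
  solve Keq expr → x = -0.005383; check Q = 1.7540e-06

[C]_eq = 0.02844 M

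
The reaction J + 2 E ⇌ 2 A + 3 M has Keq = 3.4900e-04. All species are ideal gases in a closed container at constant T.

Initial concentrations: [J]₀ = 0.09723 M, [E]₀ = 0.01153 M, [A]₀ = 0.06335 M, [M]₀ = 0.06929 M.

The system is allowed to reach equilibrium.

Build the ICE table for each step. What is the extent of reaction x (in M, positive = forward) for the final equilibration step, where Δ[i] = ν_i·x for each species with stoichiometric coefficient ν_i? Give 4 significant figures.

x = -0.01234 M

Q₀ = 0.1033 vs Keq = 3.4900e-04 ⇒ Q>K, reverse
Step 1:
                   J          E          A          M
  I          0.09723    0.01153    0.06335    0.06929
  C          0.01234    0.02469   -0.02469   -0.03703
  E           0.1096    0.03622    0.03866    0.03226
  solve Keq expr → x = -0.01234; check Q = 3.4900e-04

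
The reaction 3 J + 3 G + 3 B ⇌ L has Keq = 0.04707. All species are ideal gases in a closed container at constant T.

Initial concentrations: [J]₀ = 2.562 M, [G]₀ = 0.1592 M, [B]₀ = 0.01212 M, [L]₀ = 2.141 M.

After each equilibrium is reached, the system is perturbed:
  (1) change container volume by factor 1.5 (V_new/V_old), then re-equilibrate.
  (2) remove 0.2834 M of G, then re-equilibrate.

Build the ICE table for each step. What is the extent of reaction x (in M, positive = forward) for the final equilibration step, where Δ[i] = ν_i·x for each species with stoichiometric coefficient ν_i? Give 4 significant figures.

Q₀ = 1.7723e+07 vs Keq = 0.04707 ⇒ Q>K, reverse
Step 1:
                  J         G         B         L
  init        2.562    0.1592   0.01212     2.141
  Δ          0.9062    0.9062    0.9062   -0.3021
  eq          3.468     1.065    0.9183     1.839
  solve Keq expr → x = -0.3021; check Q = 0.04707
Then change container volume by factor 1.5 (V_new/V_old).
Step 2:
                  J         G         B         L
  init        2.312    0.7103    0.6122     1.226
  Δ          0.3722    0.3722    0.3722   -0.1241
  eq          2.684     1.083    0.9844     1.102
  solve Keq expr → x = -0.1241; check Q = 0.04707
Then remove 0.2834 M of G.
Step 3:
                  J         G         B         L
  init        2.684    0.7991    0.9844     1.102
  Δ           0.117     0.117     0.117  -0.03899
  eq          2.801    0.9161     1.101     1.063
  solve Keq expr → x = -0.03899; check Q = 0.04707

x = -0.03899 M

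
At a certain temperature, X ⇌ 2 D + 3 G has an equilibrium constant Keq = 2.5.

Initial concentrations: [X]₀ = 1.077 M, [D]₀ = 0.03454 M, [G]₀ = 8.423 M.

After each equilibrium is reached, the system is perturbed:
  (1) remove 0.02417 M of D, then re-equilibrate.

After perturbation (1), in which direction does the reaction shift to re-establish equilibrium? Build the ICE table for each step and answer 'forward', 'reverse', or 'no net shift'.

Direction: forward

Q₀ = 0.662 vs Keq = 2.5 ⇒ Q<K, forward
Step 1:
                  X         D         G
  Initial     1.077   0.03454     8.423
  Change   -0.01577   0.03153    0.0473
  Equil       1.061   0.06607      8.47
  solve Keq expr → x = 0.01577; check Q = 2.5
Then remove 0.02417 M of D.
Step 2:
                  X         D         G
  Initial     1.061    0.0419      8.47
  Change    -0.0117    0.0234    0.0351
  Equil        1.05    0.0653     8.505
  solve Keq expr → x = 0.0117; check Q = 2.5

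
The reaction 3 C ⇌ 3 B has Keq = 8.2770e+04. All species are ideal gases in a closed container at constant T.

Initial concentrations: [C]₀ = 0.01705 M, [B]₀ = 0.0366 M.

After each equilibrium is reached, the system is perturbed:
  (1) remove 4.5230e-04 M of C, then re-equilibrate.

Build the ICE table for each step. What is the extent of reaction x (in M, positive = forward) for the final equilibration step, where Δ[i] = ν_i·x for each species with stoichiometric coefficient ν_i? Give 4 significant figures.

Q₀ = 9.892 vs Keq = 8.2770e+04 ⇒ Q<K, forward
Step 1:
                   C          B
  Initial    0.01705     0.0366
  Change    -0.01585    0.01585
  Equil     0.001203    0.05245
  solve Keq expr → x = 0.005282; check Q = 8.2770e+04
Then remove 4.5230e-04 M of C.
Step 2:
                   C          B
  Initial 7.5114e-04    0.05245
  Change  4.4215e-04 -4.4215e-04
  Equil     0.001193      0.052
  solve Keq expr → x = -1.4738e-04; check Q = 8.2770e+04

x = -1.4738e-04 M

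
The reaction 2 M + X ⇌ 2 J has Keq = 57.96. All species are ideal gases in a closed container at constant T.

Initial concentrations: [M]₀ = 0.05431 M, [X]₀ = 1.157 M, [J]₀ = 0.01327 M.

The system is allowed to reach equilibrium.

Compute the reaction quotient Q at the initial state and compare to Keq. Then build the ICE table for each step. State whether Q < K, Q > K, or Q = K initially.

Q₀ = 0.0516; Q < K (proceeds forward)

Q₀ = 0.0516 vs Keq = 57.96 ⇒ Q<K, forward
Step 1:
                   M          X          J
  init       0.05431      1.157    0.01327
  Δ         -0.04689   -0.02344    0.04689
  eq        0.007422      1.134    0.06016
  solve Keq expr → x = 0.02344; check Q = 57.96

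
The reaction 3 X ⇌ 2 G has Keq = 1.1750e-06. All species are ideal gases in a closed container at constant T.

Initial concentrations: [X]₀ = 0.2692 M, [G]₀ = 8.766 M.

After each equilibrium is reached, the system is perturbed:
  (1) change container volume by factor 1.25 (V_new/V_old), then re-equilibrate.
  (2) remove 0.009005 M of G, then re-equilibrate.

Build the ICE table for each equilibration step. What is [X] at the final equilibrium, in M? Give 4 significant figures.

Q₀ = 3939 vs Keq = 1.1750e-06 ⇒ Q>K, reverse
Step 1:
                   X          G
  init        0.2692      8.766
  Δ            13.07     -8.713
  eq           13.34    0.05281
  solve Keq expr → x = -4.357; check Q = 1.1750e-06
Then change container volume by factor 1.25 (V_new/V_old).
Step 2:
                   X          G
  init         10.67    0.04225
  Δ         0.006637  -0.004425
  eq           10.68    0.03782
  solve Keq expr → x = -0.002212; check Q = 1.1750e-06
Then remove 0.009005 M of G.
Step 3:
                   X          G
  init         10.68    0.02882
  Δ          -0.0134   0.008934
  eq           10.66    0.03775
  solve Keq expr → x = 0.004467; check Q = 1.1750e-06

[X]_eq = 10.66 M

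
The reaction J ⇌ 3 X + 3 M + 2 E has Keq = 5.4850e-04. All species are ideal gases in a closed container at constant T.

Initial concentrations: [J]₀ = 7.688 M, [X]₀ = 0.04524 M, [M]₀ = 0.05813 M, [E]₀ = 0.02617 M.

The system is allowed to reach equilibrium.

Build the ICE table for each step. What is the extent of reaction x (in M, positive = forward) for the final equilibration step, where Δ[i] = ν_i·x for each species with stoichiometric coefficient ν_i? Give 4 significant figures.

Q₀ = 1.6202e-12 vs Keq = 5.4850e-04 ⇒ Q<K, forward
Step 1:
                   J          X          M          E
  I            7.688    0.04524    0.05813    0.02617
  C          -0.1695     0.5086     0.5086     0.3391
  E            7.518     0.5538     0.5667     0.3652
  solve Keq expr → x = 0.1695; check Q = 5.4850e-04

x = 0.1695 M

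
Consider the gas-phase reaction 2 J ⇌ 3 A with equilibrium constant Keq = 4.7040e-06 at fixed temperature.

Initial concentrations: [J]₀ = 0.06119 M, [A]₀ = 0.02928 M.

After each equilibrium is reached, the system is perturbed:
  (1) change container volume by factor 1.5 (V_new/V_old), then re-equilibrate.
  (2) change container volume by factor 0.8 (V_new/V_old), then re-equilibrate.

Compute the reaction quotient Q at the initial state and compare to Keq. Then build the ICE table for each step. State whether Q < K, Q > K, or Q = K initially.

Q₀ = 0.006704 vs Keq = 4.7040e-06 ⇒ Q>K, reverse
Step 1:
                    J           A
  I           0.06119     0.02928
  C           0.01747     -0.0262
  E           0.07866    0.003076
  solve Keq expr → x = -0.008735; check Q = 4.7040e-06
Then change container volume by factor 1.5 (V_new/V_old).
Step 2:
                    J           A
  I           0.05244    0.002051
  C       -1.9398e-04  2.9097e-04
  E           0.05225    0.002342
  solve Keq expr → x = 9.6990e-05; check Q = 4.7040e-06
Then change container volume by factor 0.8 (V_new/V_old).
Step 3:
                    J           A
  I           0.06531    0.002927
  C        1.3734e-04 -2.0601e-04
  E           0.06544    0.002721
  solve Keq expr → x = -6.8670e-05; check Q = 4.7040e-06

Q₀ = 0.006704; Q > K (proceeds reverse)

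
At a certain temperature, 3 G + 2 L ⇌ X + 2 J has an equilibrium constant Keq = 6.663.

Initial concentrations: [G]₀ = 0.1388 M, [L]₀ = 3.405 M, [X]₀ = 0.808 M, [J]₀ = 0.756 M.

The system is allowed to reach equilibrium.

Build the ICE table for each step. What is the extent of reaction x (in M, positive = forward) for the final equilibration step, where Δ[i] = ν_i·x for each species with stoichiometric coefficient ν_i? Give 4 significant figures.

Q₀ = 14.9 vs Keq = 6.663 ⇒ Q>K, reverse
Step 1:
                  G         L         X         J
  I          0.1388     3.405     0.808     0.756
  C         0.03697   0.02465  -0.01232  -0.02465
  E          0.1758      3.43    0.7957    0.7314
  solve Keq expr → x = -0.01232; check Q = 6.663

x = -0.01232 M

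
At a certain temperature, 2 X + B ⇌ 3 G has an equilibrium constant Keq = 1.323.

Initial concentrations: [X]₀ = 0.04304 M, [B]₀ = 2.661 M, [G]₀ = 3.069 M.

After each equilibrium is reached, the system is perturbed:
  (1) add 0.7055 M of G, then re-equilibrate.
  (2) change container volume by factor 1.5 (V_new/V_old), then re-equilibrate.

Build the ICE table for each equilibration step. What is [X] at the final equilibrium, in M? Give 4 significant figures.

Q₀ = 5864 vs Keq = 1.323 ⇒ Q>K, reverse
Step 1:
                   X          B          G
  I          0.04304      2.661      3.069
  C           0.9668     0.4834      -1.45
  E             1.01      3.144      1.619
  solve Keq expr → x = -0.4834; check Q = 1.323
Then add 0.7055 M of G.
Step 2:
                   X          B          G
  I             1.01      3.144      2.324
  C           0.2687     0.1344    -0.4031
  E            1.279      3.279      1.921
  solve Keq expr → x = -0.1344; check Q = 1.323
Then change container volume by factor 1.5 (V_new/V_old).
Step 3:
                   X          B          G
  I           0.8524      2.186      1.281
  C                0          0          0
  E           0.8524      2.186      1.281
  solve Keq expr → x = 0; check Q = 1.323

[X]_eq = 0.8524 M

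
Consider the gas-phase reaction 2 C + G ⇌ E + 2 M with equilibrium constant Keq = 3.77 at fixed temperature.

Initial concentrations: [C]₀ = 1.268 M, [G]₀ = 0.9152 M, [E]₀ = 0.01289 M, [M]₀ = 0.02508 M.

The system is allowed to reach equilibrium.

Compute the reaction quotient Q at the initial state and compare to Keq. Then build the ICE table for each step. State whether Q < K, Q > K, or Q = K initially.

Q₀ = 5.5100e-06 vs Keq = 3.77 ⇒ Q<K, forward
Step 1:
                   C          G          E          M
  Initial      1.268     0.9152    0.01289    0.02508
  Change     -0.8459     -0.423      0.423     0.8459
  Equil       0.4221     0.4922     0.4358      0.871
  solve Keq expr → x = 0.423; check Q = 3.77

Q₀ = 5.5100e-06; Q < K (proceeds forward)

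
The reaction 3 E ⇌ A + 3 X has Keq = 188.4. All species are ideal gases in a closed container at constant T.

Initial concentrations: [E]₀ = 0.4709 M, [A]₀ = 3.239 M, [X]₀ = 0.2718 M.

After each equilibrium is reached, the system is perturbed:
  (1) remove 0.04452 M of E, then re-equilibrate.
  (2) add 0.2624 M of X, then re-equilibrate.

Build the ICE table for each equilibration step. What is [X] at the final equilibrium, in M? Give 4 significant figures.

Q₀ = 0.6228 vs Keq = 188.4 ⇒ Q<K, forward
Step 1:
                    E           A           X
  I            0.4709       3.239      0.2718
  C           -0.3172      0.1057      0.3172
  E            0.1537       3.345       0.589
  solve Keq expr → x = 0.1057; check Q = 188.4
Then remove 0.04452 M of E.
Step 2:
                    E           A           X
  I            0.1091       3.345       0.589
  C           0.03517    -0.01172    -0.03517
  E            0.1443       3.333      0.5539
  solve Keq expr → x = -0.01172; check Q = 188.4
Then add 0.2624 M of X.
Step 3:
                    E           A           X
  I            0.1443       3.333      0.8163
  C           0.05396    -0.01799    -0.05396
  E            0.1983       3.315      0.7623
  solve Keq expr → x = -0.01799; check Q = 188.4

[X]_eq = 0.7623 M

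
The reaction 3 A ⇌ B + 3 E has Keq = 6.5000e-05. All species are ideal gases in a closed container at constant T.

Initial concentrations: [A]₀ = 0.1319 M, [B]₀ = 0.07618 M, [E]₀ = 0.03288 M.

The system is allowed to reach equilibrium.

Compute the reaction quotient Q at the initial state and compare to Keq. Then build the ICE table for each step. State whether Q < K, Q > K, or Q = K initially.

Q₀ = 0.00118 vs Keq = 6.5000e-05 ⇒ Q>K, reverse
Step 1:
                    A           B           E
  Initial      0.1319     0.07618     0.03288
  Change      0.01824    -0.00608    -0.01824
  Equil        0.1501      0.0701     0.01464
  solve Keq expr → x = -0.00608; check Q = 6.5000e-05

Q₀ = 0.00118; Q > K (proceeds reverse)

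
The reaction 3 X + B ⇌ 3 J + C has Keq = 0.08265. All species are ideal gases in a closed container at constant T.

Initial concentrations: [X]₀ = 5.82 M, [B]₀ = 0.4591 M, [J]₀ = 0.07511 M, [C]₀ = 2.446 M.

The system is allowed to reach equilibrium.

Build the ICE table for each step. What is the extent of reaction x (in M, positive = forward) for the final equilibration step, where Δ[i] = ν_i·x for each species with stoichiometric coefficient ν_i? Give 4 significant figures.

Q₀ = 1.1452e-05 vs Keq = 0.08265 ⇒ Q<K, forward
Step 1:
                    X           B           J           C
  I              5.82      0.4591     0.07511       2.446
  C           -0.8173     -0.2724      0.8173      0.2724
  E             5.003      0.1867      0.8924       2.718
  solve Keq expr → x = 0.2724; check Q = 0.08265

x = 0.2724 M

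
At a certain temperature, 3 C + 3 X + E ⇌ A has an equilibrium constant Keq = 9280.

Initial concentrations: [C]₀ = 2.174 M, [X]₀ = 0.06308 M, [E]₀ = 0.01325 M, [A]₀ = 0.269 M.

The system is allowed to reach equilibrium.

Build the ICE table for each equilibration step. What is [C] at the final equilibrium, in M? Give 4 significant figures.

[C]_eq = 2.172 M

Q₀ = 7872 vs Keq = 9280 ⇒ Q<K, forward
Step 1:
                   C          X          E          A
  init         2.174    0.06308    0.01325      0.269
  Δ        -0.002141  -0.002141 -7.1363e-04 7.1363e-04
  eq           2.172    0.06094    0.01254     0.2697
  solve Keq expr → x = 7.1363e-04; check Q = 9280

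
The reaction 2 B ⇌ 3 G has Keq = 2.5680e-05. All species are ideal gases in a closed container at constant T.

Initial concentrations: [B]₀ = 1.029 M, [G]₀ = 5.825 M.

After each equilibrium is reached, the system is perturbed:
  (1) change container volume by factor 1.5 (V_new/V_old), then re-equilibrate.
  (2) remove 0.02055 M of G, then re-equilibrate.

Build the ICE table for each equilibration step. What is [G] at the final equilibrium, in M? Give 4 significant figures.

Q₀ = 186.7 vs Keq = 2.5680e-05 ⇒ Q>K, reverse
Step 1:
                   B          G
  I            1.029      5.825
  C            3.827      -5.74
  E            4.856     0.0846
  solve Keq expr → x = -1.913; check Q = 2.5680e-05
Then change container volume by factor 1.5 (V_new/V_old).
Step 2:
                   B          G
  I            3.237     0.0564
  C        -0.005394    0.00809
  E            3.232    0.06449
  solve Keq expr → x = 0.002697; check Q = 2.5680e-05
Then remove 0.02055 M of G.
Step 3:
                   B          G
  I            3.232    0.04394
  C         -0.01358    0.02037
  E            3.218    0.06431
  solve Keq expr → x = 0.00679; check Q = 2.5680e-05

[G]_eq = 0.06431 M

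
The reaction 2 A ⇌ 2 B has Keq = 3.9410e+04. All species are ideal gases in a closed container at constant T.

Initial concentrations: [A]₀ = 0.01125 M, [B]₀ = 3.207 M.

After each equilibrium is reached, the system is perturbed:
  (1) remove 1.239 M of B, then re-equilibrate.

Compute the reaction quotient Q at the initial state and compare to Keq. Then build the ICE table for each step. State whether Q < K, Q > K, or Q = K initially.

Q₀ = 8.1263e+04 vs Keq = 3.9410e+04 ⇒ Q>K, reverse
Step 1:
                   A          B
  init       0.01125      3.207
  Δ          0.00488   -0.00488
  eq         0.01613      3.202
  solve Keq expr → x = -0.00244; check Q = 3.9410e+04
Then remove 1.239 M of B.
Step 2:
                   A          B
  init       0.01613      1.963
  Δ         -0.00621    0.00621
  eq         0.00992      1.969
  solve Keq expr → x = 0.003105; check Q = 3.9410e+04

Q₀ = 8.1263e+04; Q > K (proceeds reverse)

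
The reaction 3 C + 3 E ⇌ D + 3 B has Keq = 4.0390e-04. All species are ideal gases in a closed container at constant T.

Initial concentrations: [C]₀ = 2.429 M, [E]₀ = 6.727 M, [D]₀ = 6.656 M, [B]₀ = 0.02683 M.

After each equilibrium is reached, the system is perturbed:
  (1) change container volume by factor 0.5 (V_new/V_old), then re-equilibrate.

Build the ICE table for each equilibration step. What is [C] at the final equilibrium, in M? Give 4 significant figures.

[C]_eq = 3.571 M

Q₀ = 2.9466e-08 vs Keq = 4.0390e-04 ⇒ Q<K, forward
Step 1:
                    C           E           D           B
  I             2.429       6.727       6.656     0.02683
  C           -0.4558     -0.4558      0.1519      0.4558
  E             1.973       6.271       6.808      0.4826
  solve Keq expr → x = 0.1519; check Q = 4.0390e-04
Then change container volume by factor 0.5 (V_new/V_old).
Step 2:
                    C           E           D           B
  I             3.946       12.54       13.62      0.9652
  C           -0.3756     -0.3756      0.1252      0.3756
  E             3.571       12.17       13.74       1.341
  solve Keq expr → x = 0.1252; check Q = 4.0390e-04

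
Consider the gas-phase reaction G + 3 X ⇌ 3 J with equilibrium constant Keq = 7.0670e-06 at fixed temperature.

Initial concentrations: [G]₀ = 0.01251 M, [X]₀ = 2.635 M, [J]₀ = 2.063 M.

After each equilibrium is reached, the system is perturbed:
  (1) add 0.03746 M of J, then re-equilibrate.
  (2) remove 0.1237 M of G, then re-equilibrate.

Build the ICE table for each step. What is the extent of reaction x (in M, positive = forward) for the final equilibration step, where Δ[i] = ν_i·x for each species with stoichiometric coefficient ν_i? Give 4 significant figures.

Q₀ = 38.36 vs Keq = 7.0670e-06 ⇒ Q>K, reverse
Step 1:
                   G          X          J
  I          0.01251      2.635      2.063
  C           0.6618      1.985     -1.985
  E           0.6743       4.62    0.07775
  solve Keq expr → x = -0.6618; check Q = 7.0670e-06
Then add 0.03746 M of J.
Step 2:
                   G          X          J
  I           0.6743       4.62     0.1152
  C          0.01213    0.03638   -0.03638
  E           0.6864      4.657    0.07883
  solve Keq expr → x = -0.01213; check Q = 7.0670e-06
Then remove 0.1237 M of G.
Step 3:
                   G          X          J
  I           0.5627      4.657    0.07883
  C         0.001634   0.004903  -0.004903
  E           0.5643      4.662    0.07392
  solve Keq expr → x = -0.001634; check Q = 7.0670e-06

x = -0.001634 M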